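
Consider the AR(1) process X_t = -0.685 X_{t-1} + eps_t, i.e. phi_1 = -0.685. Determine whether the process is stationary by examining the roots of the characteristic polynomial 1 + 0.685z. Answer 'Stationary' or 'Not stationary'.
\text{Stationary}

The AR(p) characteristic polynomial is P(z) = 1 + 0.685z.
Stationarity requires all roots to lie outside the unit circle, i.e. |z| > 1 for every root.
This is linear in z: 1 + (0.685) z = 0  =>  z = -1/(0.685) = -1.459854,  |z| = 1.459854.
Moduli of all roots: 1.4599.
All moduli strictly greater than 1? Yes.
Verdict: Stationary.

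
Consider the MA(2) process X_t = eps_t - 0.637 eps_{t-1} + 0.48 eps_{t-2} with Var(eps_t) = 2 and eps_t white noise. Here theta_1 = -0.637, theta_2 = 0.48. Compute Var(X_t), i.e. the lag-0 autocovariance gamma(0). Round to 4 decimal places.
\gamma(0) = 3.2723

For an MA(q) process X_t = eps_t + sum_i theta_i eps_{t-i} with
Var(eps_t) = sigma^2, the variance is
  gamma(0) = sigma^2 * (1 + sum_i theta_i^2).
  sum_i theta_i^2 = (-0.637)^2 + (0.48)^2 = 0.405769 + 0.2304 = 0.636169.
  gamma(0) = 2 * (1 + 0.636169) = 2 * 1.636169 = 3.272338, which rounds to 3.2723.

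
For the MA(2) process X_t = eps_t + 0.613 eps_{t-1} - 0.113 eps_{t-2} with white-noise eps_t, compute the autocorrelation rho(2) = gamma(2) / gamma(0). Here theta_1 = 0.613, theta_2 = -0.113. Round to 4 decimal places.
\rho(2) = -0.0814

For an MA(q) process with theta_0 = 1, the autocovariance is
  gamma(k) = sigma^2 * sum_{i=0..q-k} theta_i * theta_{i+k},
and rho(k) = gamma(k) / gamma(0). Sigma^2 cancels.
  numerator   = (1)*(-0.113) = -0.113.
  denominator = (1)^2 + (0.613)^2 + (-0.113)^2 = 1.388538.
  rho(2) = -0.113 / 1.388538 = -0.0814.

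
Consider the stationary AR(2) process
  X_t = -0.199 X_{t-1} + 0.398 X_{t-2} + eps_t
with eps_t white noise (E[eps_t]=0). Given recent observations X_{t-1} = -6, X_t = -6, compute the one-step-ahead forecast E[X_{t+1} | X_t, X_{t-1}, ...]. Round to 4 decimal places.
E[X_{t+1} \mid \mathcal F_t] = -1.1940

For an AR(p) model X_t = c + sum_i phi_i X_{t-i} + eps_t, the
one-step-ahead conditional mean is
  E[X_{t+1} | X_t, ...] = c + sum_i phi_i X_{t+1-i}.
Substitute known values:
  E[X_{t+1} | ...] = (-0.199) * (-6) + (0.398) * (-6)
                   = -1.1940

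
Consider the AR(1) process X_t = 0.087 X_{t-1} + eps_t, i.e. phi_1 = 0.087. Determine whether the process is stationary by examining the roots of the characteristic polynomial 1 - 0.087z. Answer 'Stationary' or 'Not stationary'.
\text{Stationary}

The AR(p) characteristic polynomial is P(z) = 1 - 0.087z.
Stationarity requires all roots to lie outside the unit circle, i.e. |z| > 1 for every root.
This is linear in z: 1 + (-0.087) z = 0  =>  z = -1/(-0.087) = 11.494253,  |z| = 11.494253.
Moduli of all roots: 11.4943.
All moduli strictly greater than 1? Yes.
Verdict: Stationary.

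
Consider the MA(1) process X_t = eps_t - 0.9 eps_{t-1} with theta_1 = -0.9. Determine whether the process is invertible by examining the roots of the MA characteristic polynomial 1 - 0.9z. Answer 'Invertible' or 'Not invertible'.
\text{Invertible}

The MA(q) characteristic polynomial is P(z) = 1 - 0.9z.
Invertibility requires all roots to lie outside the unit circle, i.e. |z| > 1 for every root.
This is linear in z: 1 + (-0.9) z = 0  =>  z = -1/(-0.9) = 1.111111,  |z| = 1.111111.
Moduli of all roots: 1.1111.
All moduli strictly greater than 1? Yes.
Verdict: Invertible.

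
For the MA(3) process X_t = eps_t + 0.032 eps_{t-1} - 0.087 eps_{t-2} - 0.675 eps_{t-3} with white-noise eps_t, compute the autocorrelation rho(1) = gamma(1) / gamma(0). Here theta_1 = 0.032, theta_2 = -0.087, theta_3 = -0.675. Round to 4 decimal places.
\rho(1) = 0.0601

For an MA(q) process with theta_0 = 1, the autocovariance is
  gamma(k) = sigma^2 * sum_{i=0..q-k} theta_i * theta_{i+k},
and rho(k) = gamma(k) / gamma(0). Sigma^2 cancels.
  numerator   = (1)*(0.032) + (0.032)*(-0.087) + (-0.087)*(-0.675) = 0.087941.
  denominator = (1)^2 + (0.032)^2 + (-0.087)^2 + (-0.675)^2 = 1.464218.
  rho(1) = 0.087941 / 1.464218 = 0.0601.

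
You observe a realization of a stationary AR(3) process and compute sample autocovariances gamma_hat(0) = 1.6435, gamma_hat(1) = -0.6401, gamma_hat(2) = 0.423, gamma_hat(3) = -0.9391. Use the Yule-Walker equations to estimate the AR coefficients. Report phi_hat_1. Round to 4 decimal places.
\hat\phi_{1} = -0.2760

The Yule-Walker equations for an AR(p) process read, in matrix form,
  Gamma_p phi = r_p,   with   (Gamma_p)_{ij} = gamma(|i - j|),
                       (r_p)_i = gamma(i),   i,j = 1..p.
Substitute the sample gammas (Toeplitz matrix and right-hand side of size 3):
  Gamma_p = [[1.6435, -0.6401, 0.423], [-0.6401, 1.6435, -0.6401], [0.423, -0.6401, 1.6435]]
  r_p     = [-0.6401, 0.423, -0.9391]
Written out (R1..R3):
  (R1) 1.6435 phi_1 - 0.6401 phi_2 + 0.423 phi_3 = -0.6401
  (R2) -0.6401 phi_1 + 1.6435 phi_2 - 0.6401 phi_3 = 0.423
  (R3) 0.423 phi_1 - 0.6401 phi_2 + 1.6435 phi_3 = -0.9391
Gaussian elimination:
  R2 <- R2 - (-0.6401/1.6435) R1 = R2 - (-0.389474) R1:  1.394198 phi_2 - 0.475353 phi_3 = 0.173698
  R3 <- R3 - (0.423/1.6435) R1 = R3 - (0.257378) R1:  -0.475353 phi_2 + 1.534629 phi_3 = -0.774353
  R3 <- R3 - (-0.475353/1.394198) R2 = R3 - (-0.340951) R2:  1.372558 phi_3 = -0.71513
Back-substitution:
  phi_hat_3 = -0.71513 / 1.372558 = -0.52102
  phi_hat_2 = (0.173698 - (-0.475353)(-0.52102)) / 1.394198 = -0.053056
  phi_hat_1 = (-0.6401 - (-0.6401)(-0.053056) - (0.423)(-0.52102)) / 1.6435 = -0.276039
So phi_hat = [-0.2760, -0.0531, -0.5210].
Therefore phi_hat_1 = -0.2760.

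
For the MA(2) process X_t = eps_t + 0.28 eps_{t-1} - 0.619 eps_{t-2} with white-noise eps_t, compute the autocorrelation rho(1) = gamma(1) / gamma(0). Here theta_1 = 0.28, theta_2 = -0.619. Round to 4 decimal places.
\rho(1) = 0.0730

For an MA(q) process with theta_0 = 1, the autocovariance is
  gamma(k) = sigma^2 * sum_{i=0..q-k} theta_i * theta_{i+k},
and rho(k) = gamma(k) / gamma(0). Sigma^2 cancels.
  numerator   = (1)*(0.28) + (0.28)*(-0.619) = 0.10668.
  denominator = (1)^2 + (0.28)^2 + (-0.619)^2 = 1.461561.
  rho(1) = 0.10668 / 1.461561 = 0.0730.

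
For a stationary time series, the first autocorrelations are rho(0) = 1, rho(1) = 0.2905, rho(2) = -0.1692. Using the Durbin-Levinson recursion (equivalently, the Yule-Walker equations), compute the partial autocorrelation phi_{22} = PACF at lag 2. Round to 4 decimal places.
\phi_{22} = -0.2770

The PACF at lag k is phi_{kk}, the last component of the solution
to the Yule-Walker system G_k phi = r_k where
  (G_k)_{ij} = rho(|i - j|), (r_k)_i = rho(i), i,j = 1..k.
Equivalently, Durbin-Levinson gives phi_{kk} iteratively:
  phi_{11} = rho(1)
  phi_{kk} = [rho(k) - sum_{j=1..k-1} phi_{k-1,j} rho(k-j)]
            / [1 - sum_{j=1..k-1} phi_{k-1,j} rho(j)],
  phi_{k,j} = phi_{k-1,j} - phi_{kk} phi_{k-1,k-j},  j = 1..k-1.
Step k = 1:
  phi_11 = rho(1) = 0.2905.
Step k = 2:
  phi_22 = [rho(2) - phi_11 rho(1)] / [1 - phi_11 rho(1)] = [-0.1692 - (0.2905)(0.2905)] / [1 - (0.2905)(0.2905)]
         = -0.25359025 / 0.91560975 = -0.277.
Therefore phi_{22} = -0.2770.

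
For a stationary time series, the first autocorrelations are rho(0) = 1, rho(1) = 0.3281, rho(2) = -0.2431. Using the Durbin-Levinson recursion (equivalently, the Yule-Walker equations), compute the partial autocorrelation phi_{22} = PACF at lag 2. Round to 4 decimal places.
\phi_{22} = -0.3931

The PACF at lag k is phi_{kk}, the last component of the solution
to the Yule-Walker system G_k phi = r_k where
  (G_k)_{ij} = rho(|i - j|), (r_k)_i = rho(i), i,j = 1..k.
Equivalently, Durbin-Levinson gives phi_{kk} iteratively:
  phi_{11} = rho(1)
  phi_{kk} = [rho(k) - sum_{j=1..k-1} phi_{k-1,j} rho(k-j)]
            / [1 - sum_{j=1..k-1} phi_{k-1,j} rho(j)],
  phi_{k,j} = phi_{k-1,j} - phi_{kk} phi_{k-1,k-j},  j = 1..k-1.
Step k = 1:
  phi_11 = rho(1) = 0.3281.
Step k = 2:
  phi_22 = [rho(2) - phi_11 rho(1)] / [1 - phi_11 rho(1)] = [-0.2431 - (0.3281)(0.3281)] / [1 - (0.3281)(0.3281)]
         = -0.35074961 / 0.89235039 = -0.3931.
Therefore phi_{22} = -0.3931.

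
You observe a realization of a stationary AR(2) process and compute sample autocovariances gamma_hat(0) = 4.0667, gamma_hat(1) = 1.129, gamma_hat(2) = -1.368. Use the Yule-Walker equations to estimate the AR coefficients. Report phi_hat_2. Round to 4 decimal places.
\hat\phi_{2} = -0.4480

The Yule-Walker equations for an AR(p) process read, in matrix form,
  Gamma_p phi = r_p,   with   (Gamma_p)_{ij} = gamma(|i - j|),
                       (r_p)_i = gamma(i),   i,j = 1..p.
Substitute the sample gammas (Toeplitz matrix and right-hand side of size 2):
  Gamma_p = [[4.0667, 1.129], [1.129, 4.0667]]
  r_p     = [1.129, -1.368]
Written out:
  4.0667 phi_1 + 1.129 phi_2 = 1.129
  1.129 phi_1 + 4.0667 phi_2 = -1.368
Solve by Cramer's rule:
  det = gamma(0)^2 - gamma(1)^2 = (4.0667)^2 - (1.129)^2 = 16.53804889 - 1.274641 = 15.26340789
  phi_hat_1 = [gamma(1) gamma(0) - gamma(1) gamma(2)] / det = [(1.129)(4.0667) - (1.129)(-1.368)] / 15.26340789 = 6.1357763 / 15.26340789 = 0.402
  phi_hat_2 = [gamma(0) gamma(2) - gamma(1)^2] / det = [(4.0667)(-1.368) - (1.129)^2] / 15.26340789 = -6.8378866 / 15.26340789 = -0.448
So phi_hat = [0.4020, -0.4480].
Therefore phi_hat_2 = -0.4480.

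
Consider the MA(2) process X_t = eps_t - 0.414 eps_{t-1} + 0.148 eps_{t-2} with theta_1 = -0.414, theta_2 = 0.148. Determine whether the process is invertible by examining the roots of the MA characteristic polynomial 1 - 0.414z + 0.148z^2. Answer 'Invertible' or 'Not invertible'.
\text{Invertible}

The MA(q) characteristic polynomial is P(z) = 1 - 0.414z + 0.148z^2.
Invertibility requires all roots to lie outside the unit circle, i.e. |z| > 1 for every root.
Set 1 + (-0.414) z + (0.148) z^2 = 0, i.e. a z^2 + b z + c = 0 with a = 0.148, b = -0.414, c = 1.
Discriminant D = b^2 - 4ac = (-0.414)^2 - 4*(0.148)*1 = 0.171396 - (0.592) = -0.420604.
D < 0, so the roots are the complex-conjugate pair z = (-b +/- i sqrt(-D)) / (2a) = 1.3986 +/- 2.191i.
For a conjugate pair |z|^2 = z * conj(z) = (product of roots) = c/a = 1/(0.148) = 6.756757, so |z| = sqrt(6.756757) = 2.5994 for both roots.
Moduli of all roots: 2.5994, 2.5994.
All moduli strictly greater than 1? Yes.
Verdict: Invertible.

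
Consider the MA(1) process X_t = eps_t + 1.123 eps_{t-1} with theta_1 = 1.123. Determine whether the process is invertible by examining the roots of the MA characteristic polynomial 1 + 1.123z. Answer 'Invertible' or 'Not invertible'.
\text{Not invertible}

The MA(q) characteristic polynomial is P(z) = 1 + 1.123z.
Invertibility requires all roots to lie outside the unit circle, i.e. |z| > 1 for every root.
This is linear in z: 1 + (1.123) z = 0  =>  z = -1/(1.123) = -0.890472,  |z| = 0.890472.
Moduli of all roots: 0.8905.
All moduli strictly greater than 1? No.
Verdict: Not invertible.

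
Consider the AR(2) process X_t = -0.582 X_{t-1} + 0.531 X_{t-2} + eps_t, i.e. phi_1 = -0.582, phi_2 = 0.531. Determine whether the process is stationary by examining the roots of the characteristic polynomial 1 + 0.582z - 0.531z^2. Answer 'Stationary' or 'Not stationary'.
\text{Not stationary}

The AR(p) characteristic polynomial is P(z) = 1 + 0.582z - 0.531z^2.
Stationarity requires all roots to lie outside the unit circle, i.e. |z| > 1 for every root.
Set 1 + (0.582) z + (-0.531) z^2 = 0, i.e. a z^2 + b z + c = 0 with a = -0.531, b = 0.582, c = 1.
Discriminant D = b^2 - 4ac = (0.582)^2 - 4*(-0.531)*1 = 0.338724 - (-2.124) = 2.462724.
D >= 0, so the roots are real: z = (-b +/- sqrt(D)) / (2a) = (-0.582 +/- 1.569307) / (-1.062).
  z_1 = (-0.582 + 1.569307) / (-1.062) = -0.9297,   |z_1| = 0.9297.
  z_2 = (-0.582 - 1.569307) / (-1.062) = 2.0257,   |z_2| = 2.0257.
Moduli of all roots: 0.9297, 2.0257.
All moduli strictly greater than 1? No.
Verdict: Not stationary.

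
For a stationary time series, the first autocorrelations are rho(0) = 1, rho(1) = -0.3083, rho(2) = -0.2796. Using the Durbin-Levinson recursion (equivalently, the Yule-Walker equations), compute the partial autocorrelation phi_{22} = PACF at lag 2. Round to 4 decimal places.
\phi_{22} = -0.4140

The PACF at lag k is phi_{kk}, the last component of the solution
to the Yule-Walker system G_k phi = r_k where
  (G_k)_{ij} = rho(|i - j|), (r_k)_i = rho(i), i,j = 1..k.
Equivalently, Durbin-Levinson gives phi_{kk} iteratively:
  phi_{11} = rho(1)
  phi_{kk} = [rho(k) - sum_{j=1..k-1} phi_{k-1,j} rho(k-j)]
            / [1 - sum_{j=1..k-1} phi_{k-1,j} rho(j)],
  phi_{k,j} = phi_{k-1,j} - phi_{kk} phi_{k-1,k-j},  j = 1..k-1.
Step k = 1:
  phi_11 = rho(1) = -0.3083.
Step k = 2:
  phi_22 = [rho(2) - phi_11 rho(1)] / [1 - phi_11 rho(1)] = [-0.2796 - (-0.3083)(-0.3083)] / [1 - (-0.3083)(-0.3083)]
         = -0.37464889 / 0.90495111 = -0.414.
Therefore phi_{22} = -0.4140.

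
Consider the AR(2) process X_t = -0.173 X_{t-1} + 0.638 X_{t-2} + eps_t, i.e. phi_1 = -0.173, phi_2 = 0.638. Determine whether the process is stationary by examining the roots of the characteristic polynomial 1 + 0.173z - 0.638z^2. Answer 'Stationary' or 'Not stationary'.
\text{Stationary}

The AR(p) characteristic polynomial is P(z) = 1 + 0.173z - 0.638z^2.
Stationarity requires all roots to lie outside the unit circle, i.e. |z| > 1 for every root.
Set 1 + (0.173) z + (-0.638) z^2 = 0, i.e. a z^2 + b z + c = 0 with a = -0.638, b = 0.173, c = 1.
Discriminant D = b^2 - 4ac = (0.173)^2 - 4*(-0.638)*1 = 0.029929 - (-2.552) = 2.581929.
D >= 0, so the roots are real: z = (-b +/- sqrt(D)) / (2a) = (-0.173 +/- 1.606838) / (-1.276).
  z_1 = (-0.173 + 1.606838) / (-1.276) = -1.1237,   |z_1| = 1.1237.
  z_2 = (-0.173 - 1.606838) / (-1.276) = 1.3949,   |z_2| = 1.3949.
Moduli of all roots: 1.1237, 1.3949.
All moduli strictly greater than 1? Yes.
Verdict: Stationary.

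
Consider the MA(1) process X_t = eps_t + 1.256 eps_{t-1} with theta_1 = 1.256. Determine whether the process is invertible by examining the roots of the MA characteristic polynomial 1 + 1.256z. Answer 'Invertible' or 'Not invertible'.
\text{Not invertible}

The MA(q) characteristic polynomial is P(z) = 1 + 1.256z.
Invertibility requires all roots to lie outside the unit circle, i.e. |z| > 1 for every root.
This is linear in z: 1 + (1.256) z = 0  =>  z = -1/(1.256) = -0.796178,  |z| = 0.796178.
Moduli of all roots: 0.7962.
All moduli strictly greater than 1? No.
Verdict: Not invertible.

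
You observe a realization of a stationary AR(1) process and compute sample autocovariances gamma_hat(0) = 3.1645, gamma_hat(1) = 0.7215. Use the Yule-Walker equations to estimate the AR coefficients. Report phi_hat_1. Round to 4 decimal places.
\hat\phi_{1} = 0.2280

The Yule-Walker equations for an AR(p) process read, in matrix form,
  Gamma_p phi = r_p,   with   (Gamma_p)_{ij} = gamma(|i - j|),
                       (r_p)_i = gamma(i),   i,j = 1..p.
Substitute the sample gammas (Toeplitz matrix and right-hand side of size 1):
  Gamma_p = [[3.1645]]
  r_p     = [0.7215]
With p = 1 this is the single equation gamma(0) phi_1 = gamma(1):
  phi_hat_1 = gamma(1) / gamma(0) = 0.7215 / 3.1645 = 0.2280.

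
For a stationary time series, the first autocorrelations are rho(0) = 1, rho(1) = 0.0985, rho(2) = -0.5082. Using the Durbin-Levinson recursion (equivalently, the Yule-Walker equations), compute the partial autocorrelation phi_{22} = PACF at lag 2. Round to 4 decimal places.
\phi_{22} = -0.5230

The PACF at lag k is phi_{kk}, the last component of the solution
to the Yule-Walker system G_k phi = r_k where
  (G_k)_{ij} = rho(|i - j|), (r_k)_i = rho(i), i,j = 1..k.
Equivalently, Durbin-Levinson gives phi_{kk} iteratively:
  phi_{11} = rho(1)
  phi_{kk} = [rho(k) - sum_{j=1..k-1} phi_{k-1,j} rho(k-j)]
            / [1 - sum_{j=1..k-1} phi_{k-1,j} rho(j)],
  phi_{k,j} = phi_{k-1,j} - phi_{kk} phi_{k-1,k-j},  j = 1..k-1.
Step k = 1:
  phi_11 = rho(1) = 0.0985.
Step k = 2:
  phi_22 = [rho(2) - phi_11 rho(1)] / [1 - phi_11 rho(1)] = [-0.5082 - (0.0985)(0.0985)] / [1 - (0.0985)(0.0985)]
         = -0.51790225 / 0.99029775 = -0.523.
Therefore phi_{22} = -0.5230.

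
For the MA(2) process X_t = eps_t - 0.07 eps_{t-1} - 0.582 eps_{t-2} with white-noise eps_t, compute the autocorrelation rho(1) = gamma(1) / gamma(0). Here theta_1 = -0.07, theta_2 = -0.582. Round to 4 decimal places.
\rho(1) = -0.0218

For an MA(q) process with theta_0 = 1, the autocovariance is
  gamma(k) = sigma^2 * sum_{i=0..q-k} theta_i * theta_{i+k},
and rho(k) = gamma(k) / gamma(0). Sigma^2 cancels.
  numerator   = (1)*(-0.07) + (-0.07)*(-0.582) = -0.02926.
  denominator = (1)^2 + (-0.07)^2 + (-0.582)^2 = 1.343624.
  rho(1) = -0.02926 / 1.343624 = -0.0218.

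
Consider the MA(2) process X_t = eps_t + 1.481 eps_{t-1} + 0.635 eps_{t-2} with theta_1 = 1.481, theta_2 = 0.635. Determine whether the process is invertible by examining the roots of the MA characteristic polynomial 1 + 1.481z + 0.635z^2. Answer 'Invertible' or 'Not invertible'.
\text{Invertible}

The MA(q) characteristic polynomial is P(z) = 1 + 1.481z + 0.635z^2.
Invertibility requires all roots to lie outside the unit circle, i.e. |z| > 1 for every root.
Set 1 + (1.481) z + (0.635) z^2 = 0, i.e. a z^2 + b z + c = 0 with a = 0.635, b = 1.481, c = 1.
Discriminant D = b^2 - 4ac = (1.481)^2 - 4*(0.635)*1 = 2.193361 - (2.54) = -0.346639.
D < 0, so the roots are the complex-conjugate pair z = (-b +/- i sqrt(-D)) / (2a) = -1.1661 +/- 0.4636i.
For a conjugate pair |z|^2 = z * conj(z) = (product of roots) = c/a = 1/(0.635) = 1.574803, so |z| = sqrt(1.574803) = 1.2549 for both roots.
Moduli of all roots: 1.2549, 1.2549.
All moduli strictly greater than 1? Yes.
Verdict: Invertible.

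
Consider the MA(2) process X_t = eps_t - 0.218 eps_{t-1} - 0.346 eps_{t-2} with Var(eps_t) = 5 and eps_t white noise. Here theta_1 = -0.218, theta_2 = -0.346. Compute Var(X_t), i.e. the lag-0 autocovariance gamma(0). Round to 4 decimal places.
\gamma(0) = 5.8362

For an MA(q) process X_t = eps_t + sum_i theta_i eps_{t-i} with
Var(eps_t) = sigma^2, the variance is
  gamma(0) = sigma^2 * (1 + sum_i theta_i^2).
  sum_i theta_i^2 = (-0.218)^2 + (-0.346)^2 = 0.047524 + 0.119716 = 0.16724.
  gamma(0) = 5 * (1 + 0.16724) = 5 * 1.16724 = 5.8362.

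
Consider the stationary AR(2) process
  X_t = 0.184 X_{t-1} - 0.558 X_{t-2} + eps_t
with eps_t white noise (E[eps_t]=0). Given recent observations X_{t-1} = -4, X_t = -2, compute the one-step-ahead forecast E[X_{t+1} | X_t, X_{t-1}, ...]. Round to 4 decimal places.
E[X_{t+1} \mid \mathcal F_t] = 1.8640

For an AR(p) model X_t = c + sum_i phi_i X_{t-i} + eps_t, the
one-step-ahead conditional mean is
  E[X_{t+1} | X_t, ...] = c + sum_i phi_i X_{t+1-i}.
Substitute known values:
  E[X_{t+1} | ...] = (0.184) * (-2) + (-0.558) * (-4)
                   = 1.8640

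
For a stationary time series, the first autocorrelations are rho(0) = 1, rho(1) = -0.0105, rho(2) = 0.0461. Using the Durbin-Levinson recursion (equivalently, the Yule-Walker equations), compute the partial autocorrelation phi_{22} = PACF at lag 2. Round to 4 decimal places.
\phi_{22} = 0.0460

The PACF at lag k is phi_{kk}, the last component of the solution
to the Yule-Walker system G_k phi = r_k where
  (G_k)_{ij} = rho(|i - j|), (r_k)_i = rho(i), i,j = 1..k.
Equivalently, Durbin-Levinson gives phi_{kk} iteratively:
  phi_{11} = rho(1)
  phi_{kk} = [rho(k) - sum_{j=1..k-1} phi_{k-1,j} rho(k-j)]
            / [1 - sum_{j=1..k-1} phi_{k-1,j} rho(j)],
  phi_{k,j} = phi_{k-1,j} - phi_{kk} phi_{k-1,k-j},  j = 1..k-1.
Step k = 1:
  phi_11 = rho(1) = -0.0105.
Step k = 2:
  phi_22 = [rho(2) - phi_11 rho(1)] / [1 - phi_11 rho(1)] = [0.0461 - (-0.0105)(-0.0105)] / [1 - (-0.0105)(-0.0105)]
         = 0.04598975 / 0.99988975 = 0.046.
Therefore phi_{22} = 0.0460.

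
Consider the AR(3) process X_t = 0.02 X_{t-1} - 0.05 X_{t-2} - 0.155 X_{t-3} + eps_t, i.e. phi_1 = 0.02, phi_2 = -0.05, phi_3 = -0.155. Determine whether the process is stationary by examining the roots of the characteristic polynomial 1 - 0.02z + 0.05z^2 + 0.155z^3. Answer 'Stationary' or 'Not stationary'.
\text{Stationary}

The AR(p) characteristic polynomial is P(z) = 1 - 0.02z + 0.05z^2 + 0.155z^3.
Stationarity requires all roots to lie outside the unit circle, i.e. |z| > 1 for every root.
Degree 3: look for a simple real root z0 first, then factor out (1 - z/z0) and solve the remaining quadratic.
Testing z0 = -2: P(-2) = 1 + (-0.02)(-2) + (0.05)(-2)^2 + (0.155)(-2)^3
  = 1 + (0.04) + (0.2) + (-1.24) = 0.  So z_0 = -2 is a root, |z_0| = 2.
Divide out the factor (1 + 0.5 z) = (1 - z/z0) (since 1/z0 = -0.5):
  P(z) = (1 + 0.5 z)(1 + (-0.52) z + (0.31) z^2)
  [check: z-coef -0.52 - (-0.5) = -0.02; z^2-coef 0.31 - (-0.5)(-0.52) = 0.05; z^3-coef -(-0.5)(0.31) = 0.155.]
Remaining roots from the quadratic factor 1 + (-0.52) z + (0.31) z^2:
  Set 1 + (-0.52) z + (0.31) z^2 = 0, i.e. a z^2 + b z + c = 0 with a = 0.31, b = -0.52, c = 1.
  Discriminant D = b^2 - 4ac = (-0.52)^2 - 4*(0.31)*1 = 0.2704 - (1.24) = -0.9696.
  D < 0, so the roots are the complex-conjugate pair z = (-b +/- i sqrt(-D)) / (2a) = 0.8387 +/- 1.5882i.
  For a conjugate pair |z|^2 = z * conj(z) = (product of roots) = c/a = 1/(0.31) = 3.225806, so |z| = sqrt(3.225806) = 1.7961 for both roots.
Moduli of all roots: 2.0000, 1.7961, 1.7961.
All moduli strictly greater than 1? Yes.
Verdict: Stationary.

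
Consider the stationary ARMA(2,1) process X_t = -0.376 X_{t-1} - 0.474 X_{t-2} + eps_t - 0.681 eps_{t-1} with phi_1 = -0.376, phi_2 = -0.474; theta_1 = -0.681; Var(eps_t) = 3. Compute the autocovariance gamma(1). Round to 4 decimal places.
\gamma(1) = -3.2981

Multiply the model equation by X_{t-k} and take expectations. With theta_0 = psi_0 = 1 and psi_j the MA(infinity) weights, this gives
  gamma(k) - sum_i phi_i gamma(k-i) = c_k,
  c_k = sigma^2 * sum_{j=k..q} theta_j psi_{j-k}   (c_k = 0 for k > q),
using gamma(-m) = gamma(m).
psi-weights needed (psi_j = theta_j + sum_i phi_i psi_{j-i}):
  psi_1 = theta_1 + phi_1 = -0.681 + (-0.376) = -1.057
Right-hand sides:
  c_0 = sigma^2 (1 + theta_1 psi_1) = 3 * (1 + (-0.681)(-1.057)) = 3 * 1.719817 = 5.159451
  c_1 = sigma^2 theta_1 = 3 * (-0.681) = -2.043
  c_2 = 0
Equations for k = 0, 1, 2 (AR order 2, c_2 = 0):
  (E0) gamma(0) = phi_1 gamma(1) + phi_2 gamma(2) + c_0
  (E1) gamma(1) = phi_1 gamma(0) + phi_2 gamma(1) + c_1
  (E2) gamma(2) = phi_1 gamma(1) + phi_2 gamma(0)
From (E1): gamma(1) = A gamma(0) + B with
  A = phi_1 / (1 - phi_2) = -0.376 / 1.474 = -0.255088,   B = c_1 / (1 - phi_2) = -2.043 / 1.474 = -1.386024.
Insert (E2) into (E0): gamma(0) (1 - phi_2^2) = phi_1 (1 + phi_2) gamma(1) + c_0.
  phi_1 (1 + phi_2) = (-0.376)(0.526) = -0.197776,   1 - phi_2^2 = 0.775324.
Replace gamma(1) by A gamma(0) + B and collect gamma(0):
  gamma(0) [0.775324 - (-0.197776)(-0.255088)] = (-0.197776)(-1.386024) + 5.159451
  gamma(0) * 0.724874 = 5.433573
  gamma(0) = 5.433573 / 0.724874 = 7.49589.
  gamma(1) = A gamma(0) + B = (-0.255088)(7.49589) + (-1.386024) = -3.298137.
Therefore gamma(1) = -3.2981 (to 4 decimal places).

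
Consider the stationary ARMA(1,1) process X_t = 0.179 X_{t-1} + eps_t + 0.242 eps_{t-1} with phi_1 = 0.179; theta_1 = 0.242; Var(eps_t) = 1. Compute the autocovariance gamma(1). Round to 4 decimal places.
\gamma(1) = 0.4538

Multiply the model equation by X_{t-k} and take expectations. With theta_0 = psi_0 = 1 and psi_j the MA(infinity) weights, this gives
  gamma(k) - sum_i phi_i gamma(k-i) = c_k,
  c_k = sigma^2 * sum_{j=k..q} theta_j psi_{j-k}   (c_k = 0 for k > q),
using gamma(-m) = gamma(m).
psi-weights needed (psi_j = theta_j + sum_i phi_i psi_{j-i}):
  psi_1 = theta_1 + phi_1 = 0.242 + (0.179) = 0.421
Right-hand sides:
  c_0 = sigma^2 (1 + theta_1 psi_1) = 1 * (1 + (0.242)(0.421)) = 1 * 1.101882 = 1.101882
  c_1 = sigma^2 theta_1 = 1 * (0.242) = 0.242
  c_2 = 0
Equations for k = 0 and k = 1 (AR order 1):
  gamma(0) = phi_1 gamma(1) + c_0
  gamma(1) = phi_1 gamma(0) + c_1
Substituting the second into the first: gamma(0) (1 - phi_1^2) = c_0 + phi_1 c_1, so
  gamma(0) = (c_0 + phi_1 c_1) / (1 - phi_1^2) = (1.101882 + (0.179)(0.242)) / (1 - (0.179)^2) = 1.1452 / 0.967959 = 1.183108.
  gamma(1) = phi_1 gamma(0) + c_1 = (0.179)(1.183108) + (0.242) = 0.453776.
Therefore gamma(1) = 0.4538 (to 4 decimal places).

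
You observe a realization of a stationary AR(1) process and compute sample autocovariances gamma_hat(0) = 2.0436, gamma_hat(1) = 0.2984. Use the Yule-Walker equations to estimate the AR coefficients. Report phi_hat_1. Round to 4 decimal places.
\hat\phi_{1} = 0.1460

The Yule-Walker equations for an AR(p) process read, in matrix form,
  Gamma_p phi = r_p,   with   (Gamma_p)_{ij} = gamma(|i - j|),
                       (r_p)_i = gamma(i),   i,j = 1..p.
Substitute the sample gammas (Toeplitz matrix and right-hand side of size 1):
  Gamma_p = [[2.0436]]
  r_p     = [0.2984]
With p = 1 this is the single equation gamma(0) phi_1 = gamma(1):
  phi_hat_1 = gamma(1) / gamma(0) = 0.2984 / 2.0436 = 0.1460.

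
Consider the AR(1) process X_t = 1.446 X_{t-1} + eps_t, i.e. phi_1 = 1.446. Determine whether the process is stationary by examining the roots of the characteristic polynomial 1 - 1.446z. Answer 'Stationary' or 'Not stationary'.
\text{Not stationary}

The AR(p) characteristic polynomial is P(z) = 1 - 1.446z.
Stationarity requires all roots to lie outside the unit circle, i.e. |z| > 1 for every root.
This is linear in z: 1 + (-1.446) z = 0  =>  z = -1/(-1.446) = 0.691563,  |z| = 0.691563.
Moduli of all roots: 0.6916.
All moduli strictly greater than 1? No.
Verdict: Not stationary.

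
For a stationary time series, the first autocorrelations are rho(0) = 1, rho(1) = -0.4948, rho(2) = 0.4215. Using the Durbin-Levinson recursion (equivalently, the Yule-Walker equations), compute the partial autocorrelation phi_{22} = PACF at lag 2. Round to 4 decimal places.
\phi_{22} = 0.2340

The PACF at lag k is phi_{kk}, the last component of the solution
to the Yule-Walker system G_k phi = r_k where
  (G_k)_{ij} = rho(|i - j|), (r_k)_i = rho(i), i,j = 1..k.
Equivalently, Durbin-Levinson gives phi_{kk} iteratively:
  phi_{11} = rho(1)
  phi_{kk} = [rho(k) - sum_{j=1..k-1} phi_{k-1,j} rho(k-j)]
            / [1 - sum_{j=1..k-1} phi_{k-1,j} rho(j)],
  phi_{k,j} = phi_{k-1,j} - phi_{kk} phi_{k-1,k-j},  j = 1..k-1.
Step k = 1:
  phi_11 = rho(1) = -0.4948.
Step k = 2:
  phi_22 = [rho(2) - phi_11 rho(1)] / [1 - phi_11 rho(1)] = [0.4215 - (-0.4948)(-0.4948)] / [1 - (-0.4948)(-0.4948)]
         = 0.17667296 / 0.75517296 = 0.234.
Therefore phi_{22} = 0.2340.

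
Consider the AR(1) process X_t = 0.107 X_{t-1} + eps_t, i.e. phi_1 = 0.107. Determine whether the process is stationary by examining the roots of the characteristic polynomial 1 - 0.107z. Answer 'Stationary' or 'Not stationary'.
\text{Stationary}

The AR(p) characteristic polynomial is P(z) = 1 - 0.107z.
Stationarity requires all roots to lie outside the unit circle, i.e. |z| > 1 for every root.
This is linear in z: 1 + (-0.107) z = 0  =>  z = -1/(-0.107) = 9.345794,  |z| = 9.345794.
Moduli of all roots: 9.3458.
All moduli strictly greater than 1? Yes.
Verdict: Stationary.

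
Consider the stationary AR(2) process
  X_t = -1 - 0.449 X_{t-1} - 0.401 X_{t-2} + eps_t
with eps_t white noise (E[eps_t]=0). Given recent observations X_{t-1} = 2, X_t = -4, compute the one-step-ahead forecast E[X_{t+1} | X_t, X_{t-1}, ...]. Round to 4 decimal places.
E[X_{t+1} \mid \mathcal F_t] = -0.0060

For an AR(p) model X_t = c + sum_i phi_i X_{t-i} + eps_t, the
one-step-ahead conditional mean is
  E[X_{t+1} | X_t, ...] = c + sum_i phi_i X_{t+1-i}.
Substitute known values:
  E[X_{t+1} | ...] = -1 + (-0.449) * (-4) + (-0.401) * (2)
                   = -0.0060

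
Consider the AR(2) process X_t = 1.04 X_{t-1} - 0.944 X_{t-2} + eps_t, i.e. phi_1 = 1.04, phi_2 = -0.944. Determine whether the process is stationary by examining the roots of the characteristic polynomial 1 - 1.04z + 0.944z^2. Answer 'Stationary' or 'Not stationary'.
\text{Stationary}

The AR(p) characteristic polynomial is P(z) = 1 - 1.04z + 0.944z^2.
Stationarity requires all roots to lie outside the unit circle, i.e. |z| > 1 for every root.
Set 1 + (-1.04) z + (0.944) z^2 = 0, i.e. a z^2 + b z + c = 0 with a = 0.944, b = -1.04, c = 1.
Discriminant D = b^2 - 4ac = (-1.04)^2 - 4*(0.944)*1 = 1.0816 - (3.776) = -2.6944.
D < 0, so the roots are the complex-conjugate pair z = (-b +/- i sqrt(-D)) / (2a) = 0.5508 +/- 0.8694i.
For a conjugate pair |z|^2 = z * conj(z) = (product of roots) = c/a = 1/(0.944) = 1.059322, so |z| = sqrt(1.059322) = 1.0292 for both roots.
Moduli of all roots: 1.0292, 1.0292.
All moduli strictly greater than 1? Yes.
Verdict: Stationary.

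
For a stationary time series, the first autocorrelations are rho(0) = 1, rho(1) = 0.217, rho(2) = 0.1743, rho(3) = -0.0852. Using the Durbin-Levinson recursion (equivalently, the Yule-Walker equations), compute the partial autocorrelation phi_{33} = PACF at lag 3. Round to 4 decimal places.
\phi_{33} = -0.1570

The PACF at lag k is phi_{kk}, the last component of the solution
to the Yule-Walker system G_k phi = r_k where
  (G_k)_{ij} = rho(|i - j|), (r_k)_i = rho(i), i,j = 1..k.
Equivalently, Durbin-Levinson gives phi_{kk} iteratively:
  phi_{11} = rho(1)
  phi_{kk} = [rho(k) - sum_{j=1..k-1} phi_{k-1,j} rho(k-j)]
            / [1 - sum_{j=1..k-1} phi_{k-1,j} rho(j)],
  phi_{k,j} = phi_{k-1,j} - phi_{kk} phi_{k-1,k-j},  j = 1..k-1.
Step k = 1:
  phi_11 = rho(1) = 0.217.
Step k = 2:
  phi_22 = [rho(2) - phi_11 rho(1)] / [1 - phi_11 rho(1)] = [0.1743 - (0.217)(0.217)] / [1 - (0.217)(0.217)]
         = 0.127211 / 0.952911 = 0.133497.
  Update: phi_21 = phi_11 - phi_22 phi_11 = 0.217 - (0.133497)(0.217) = 0.188031.
Step k = 3:
  phi_33 = [rho(3) - phi_21 rho(2) - phi_22 rho(1)] / [1 - phi_21 rho(1) - phi_22 rho(2)]
    numerator   = -0.0852 - (0.188031)(0.1743) - (0.133497)(0.217) = -0.14694272
    denominator = 1 - (0.188031)(0.217) - (0.133497)(0.1743) = 0.93592868
  phi_33 = -0.14694272 / 0.93592868 = -0.157.
Therefore phi_{33} = -0.1570.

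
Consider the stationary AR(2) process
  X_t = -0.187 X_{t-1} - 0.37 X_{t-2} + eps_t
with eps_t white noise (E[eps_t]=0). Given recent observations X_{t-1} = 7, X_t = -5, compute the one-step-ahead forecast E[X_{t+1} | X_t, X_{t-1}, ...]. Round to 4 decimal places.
E[X_{t+1} \mid \mathcal F_t] = -1.6550

For an AR(p) model X_t = c + sum_i phi_i X_{t-i} + eps_t, the
one-step-ahead conditional mean is
  E[X_{t+1} | X_t, ...] = c + sum_i phi_i X_{t+1-i}.
Substitute known values:
  E[X_{t+1} | ...] = (-0.187) * (-5) + (-0.37) * (7)
                   = -1.6550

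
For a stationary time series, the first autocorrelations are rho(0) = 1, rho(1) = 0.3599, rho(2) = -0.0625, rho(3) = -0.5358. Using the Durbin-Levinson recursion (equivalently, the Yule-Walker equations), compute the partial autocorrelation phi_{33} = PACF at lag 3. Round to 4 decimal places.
\phi_{33} = -0.5180

The PACF at lag k is phi_{kk}, the last component of the solution
to the Yule-Walker system G_k phi = r_k where
  (G_k)_{ij} = rho(|i - j|), (r_k)_i = rho(i), i,j = 1..k.
Equivalently, Durbin-Levinson gives phi_{kk} iteratively:
  phi_{11} = rho(1)
  phi_{kk} = [rho(k) - sum_{j=1..k-1} phi_{k-1,j} rho(k-j)]
            / [1 - sum_{j=1..k-1} phi_{k-1,j} rho(j)],
  phi_{k,j} = phi_{k-1,j} - phi_{kk} phi_{k-1,k-j},  j = 1..k-1.
Step k = 1:
  phi_11 = rho(1) = 0.3599.
Step k = 2:
  phi_22 = [rho(2) - phi_11 rho(1)] / [1 - phi_11 rho(1)] = [-0.0625 - (0.3599)(0.3599)] / [1 - (0.3599)(0.3599)]
         = -0.19202801 / 0.87047199 = -0.220602.
  Update: phi_21 = phi_11 - phi_22 phi_11 = 0.3599 - (-0.220602)(0.3599) = 0.439295.
Step k = 3:
  phi_33 = [rho(3) - phi_21 rho(2) - phi_22 rho(1)] / [1 - phi_21 rho(1) - phi_22 rho(2)]
    numerator   = -0.5358 - (0.439295)(-0.0625) - (-0.220602)(0.3599) = -0.42894936
    denominator = 1 - (0.439295)(0.3599) - (-0.220602)(-0.0625) = 0.82811019
  phi_33 = -0.42894936 / 0.82811019 = -0.518.
Therefore phi_{33} = -0.5180.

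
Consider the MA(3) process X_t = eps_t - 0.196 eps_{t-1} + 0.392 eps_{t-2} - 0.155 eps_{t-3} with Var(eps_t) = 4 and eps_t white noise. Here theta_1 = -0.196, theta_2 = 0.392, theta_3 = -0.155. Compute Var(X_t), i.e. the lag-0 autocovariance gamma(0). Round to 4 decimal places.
\gamma(0) = 4.8644

For an MA(q) process X_t = eps_t + sum_i theta_i eps_{t-i} with
Var(eps_t) = sigma^2, the variance is
  gamma(0) = sigma^2 * (1 + sum_i theta_i^2).
  sum_i theta_i^2 = (-0.196)^2 + (0.392)^2 + (-0.155)^2 = 0.038416 + 0.153664 + 0.024025 = 0.216105.
  gamma(0) = 4 * (1 + 0.216105) = 4 * 1.216105 = 4.86442, which rounds to 4.8644.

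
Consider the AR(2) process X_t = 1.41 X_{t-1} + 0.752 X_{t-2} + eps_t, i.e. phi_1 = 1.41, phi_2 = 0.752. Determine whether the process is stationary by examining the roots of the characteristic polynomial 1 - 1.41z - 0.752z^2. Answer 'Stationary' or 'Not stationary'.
\text{Not stationary}

The AR(p) characteristic polynomial is P(z) = 1 - 1.41z - 0.752z^2.
Stationarity requires all roots to lie outside the unit circle, i.e. |z| > 1 for every root.
Set 1 + (-1.41) z + (-0.752) z^2 = 0, i.e. a z^2 + b z + c = 0 with a = -0.752, b = -1.41, c = 1.
Discriminant D = b^2 - 4ac = (-1.41)^2 - 4*(-0.752)*1 = 1.9881 - (-3.008) = 4.9961.
D >= 0, so the roots are real: z = (-b +/- sqrt(D)) / (2a) = (1.41 +/- 2.235196) / (-1.504).
  z_1 = (1.41 + 2.235196) / (-1.504) = -2.4237,   |z_1| = 2.4237.
  z_2 = (1.41 - 2.235196) / (-1.504) = 0.5487,   |z_2| = 0.5487.
Moduli of all roots: 2.4237, 0.5487.
All moduli strictly greater than 1? No.
Verdict: Not stationary.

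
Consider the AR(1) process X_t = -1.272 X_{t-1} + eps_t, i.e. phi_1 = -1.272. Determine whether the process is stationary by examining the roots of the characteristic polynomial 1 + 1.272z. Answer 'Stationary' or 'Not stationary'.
\text{Not stationary}

The AR(p) characteristic polynomial is P(z) = 1 + 1.272z.
Stationarity requires all roots to lie outside the unit circle, i.e. |z| > 1 for every root.
This is linear in z: 1 + (1.272) z = 0  =>  z = -1/(1.272) = -0.786164,  |z| = 0.786164.
Moduli of all roots: 0.7862.
All moduli strictly greater than 1? No.
Verdict: Not stationary.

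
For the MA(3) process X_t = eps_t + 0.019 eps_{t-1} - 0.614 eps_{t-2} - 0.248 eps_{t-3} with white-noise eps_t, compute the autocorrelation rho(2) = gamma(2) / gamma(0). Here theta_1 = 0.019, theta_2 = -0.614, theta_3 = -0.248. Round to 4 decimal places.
\rho(2) = -0.4300

For an MA(q) process with theta_0 = 1, the autocovariance is
  gamma(k) = sigma^2 * sum_{i=0..q-k} theta_i * theta_{i+k},
and rho(k) = gamma(k) / gamma(0). Sigma^2 cancels.
  numerator   = (1)*(-0.614) + (0.019)*(-0.248) = -0.618712.
  denominator = (1)^2 + (0.019)^2 + (-0.614)^2 + (-0.248)^2 = 1.438861.
  rho(2) = -0.618712 / 1.438861 = -0.4300.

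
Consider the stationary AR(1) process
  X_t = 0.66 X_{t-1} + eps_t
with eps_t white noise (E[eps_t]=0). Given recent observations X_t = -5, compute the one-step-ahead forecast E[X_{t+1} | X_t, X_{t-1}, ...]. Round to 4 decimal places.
E[X_{t+1} \mid \mathcal F_t] = -3.3000

For an AR(p) model X_t = c + sum_i phi_i X_{t-i} + eps_t, the
one-step-ahead conditional mean is
  E[X_{t+1} | X_t, ...] = c + sum_i phi_i X_{t+1-i}.
Substitute known values:
  E[X_{t+1} | ...] = (0.66) * (-5)
                   = -3.3000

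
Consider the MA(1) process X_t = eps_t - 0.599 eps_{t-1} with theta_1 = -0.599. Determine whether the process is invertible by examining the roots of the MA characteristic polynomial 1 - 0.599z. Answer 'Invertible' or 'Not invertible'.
\text{Invertible}

The MA(q) characteristic polynomial is P(z) = 1 - 0.599z.
Invertibility requires all roots to lie outside the unit circle, i.e. |z| > 1 for every root.
This is linear in z: 1 + (-0.599) z = 0  =>  z = -1/(-0.599) = 1.669449,  |z| = 1.669449.
Moduli of all roots: 1.6694.
All moduli strictly greater than 1? Yes.
Verdict: Invertible.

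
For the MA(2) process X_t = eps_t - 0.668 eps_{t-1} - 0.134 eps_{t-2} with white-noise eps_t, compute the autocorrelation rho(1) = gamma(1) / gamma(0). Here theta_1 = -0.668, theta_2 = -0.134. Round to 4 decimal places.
\rho(1) = -0.3951

For an MA(q) process with theta_0 = 1, the autocovariance is
  gamma(k) = sigma^2 * sum_{i=0..q-k} theta_i * theta_{i+k},
and rho(k) = gamma(k) / gamma(0). Sigma^2 cancels.
  numerator   = (1)*(-0.668) + (-0.668)*(-0.134) = -0.578488.
  denominator = (1)^2 + (-0.668)^2 + (-0.134)^2 = 1.46418.
  rho(1) = -0.578488 / 1.46418 = -0.3951.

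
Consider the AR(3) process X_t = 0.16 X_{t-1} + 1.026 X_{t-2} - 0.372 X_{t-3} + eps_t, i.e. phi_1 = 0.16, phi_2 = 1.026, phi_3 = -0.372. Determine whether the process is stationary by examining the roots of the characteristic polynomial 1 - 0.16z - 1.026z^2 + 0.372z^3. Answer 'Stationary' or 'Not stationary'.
\text{Not stationary}

The AR(p) characteristic polynomial is P(z) = 1 - 0.16z - 1.026z^2 + 0.372z^3.
Stationarity requires all roots to lie outside the unit circle, i.e. |z| > 1 for every root.
Degree 3: look for a simple real root z0 first, then factor out (1 - z/z0) and solve the remaining quadratic.
Testing z0 = 2.5: P(2.5) = 1 + (-0.16)(2.5) + (-1.026)(2.5)^2 + (0.372)(2.5)^3
  = 1 + (-0.4) + (-6.4125) + (5.8125) = 0.  So z_0 = 2.5 is a root, |z_0| = 2.5.
Divide out the factor (1 - 0.4 z) = (1 - z/z0) (since 1/z0 = 0.4):
  P(z) = (1 - 0.4 z)(1 + (0.24) z + (-0.93) z^2)
  [check: z-coef 0.24 - (0.4) = -0.16; z^2-coef -0.93 - (0.4)(0.24) = -1.026; z^3-coef -(0.4)(-0.93) = 0.372.]
Remaining roots from the quadratic factor 1 + (0.24) z + (-0.93) z^2:
  Set 1 + (0.24) z + (-0.93) z^2 = 0, i.e. a z^2 + b z + c = 0 with a = -0.93, b = 0.24, c = 1.
  Discriminant D = b^2 - 4ac = (0.24)^2 - 4*(-0.93)*1 = 0.0576 - (-3.72) = 3.7776.
  D >= 0, so the roots are real: z = (-b +/- sqrt(D)) / (2a) = (-0.24 +/- 1.943605) / (-1.86).
    z_1 = (-0.24 + 1.943605) / (-1.86) = -0.9159,   |z_1| = 0.9159.
    z_2 = (-0.24 - 1.943605) / (-1.86) = 1.174,   |z_2| = 1.174.
Moduli of all roots: 2.5000, 0.9159, 1.1740.
All moduli strictly greater than 1? No.
Verdict: Not stationary.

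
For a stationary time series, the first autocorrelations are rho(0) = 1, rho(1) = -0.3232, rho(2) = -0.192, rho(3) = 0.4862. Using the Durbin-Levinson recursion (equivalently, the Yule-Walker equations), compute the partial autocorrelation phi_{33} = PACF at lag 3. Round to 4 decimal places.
\phi_{33} = 0.3720

The PACF at lag k is phi_{kk}, the last component of the solution
to the Yule-Walker system G_k phi = r_k where
  (G_k)_{ij} = rho(|i - j|), (r_k)_i = rho(i), i,j = 1..k.
Equivalently, Durbin-Levinson gives phi_{kk} iteratively:
  phi_{11} = rho(1)
  phi_{kk} = [rho(k) - sum_{j=1..k-1} phi_{k-1,j} rho(k-j)]
            / [1 - sum_{j=1..k-1} phi_{k-1,j} rho(j)],
  phi_{k,j} = phi_{k-1,j} - phi_{kk} phi_{k-1,k-j},  j = 1..k-1.
Step k = 1:
  phi_11 = rho(1) = -0.3232.
Step k = 2:
  phi_22 = [rho(2) - phi_11 rho(1)] / [1 - phi_11 rho(1)] = [-0.192 - (-0.3232)(-0.3232)] / [1 - (-0.3232)(-0.3232)]
         = -0.29645824 / 0.89554176 = -0.331038.
  Update: phi_21 = phi_11 - phi_22 phi_11 = -0.3232 - (-0.331038)(-0.3232) = -0.430191.
Step k = 3:
  phi_33 = [rho(3) - phi_21 rho(2) - phi_22 rho(1)] / [1 - phi_21 rho(1) - phi_22 rho(2)]
    numerator   = 0.4862 - (-0.430191)(-0.192) - (-0.331038)(-0.3232) = 0.2966118
    denominator = 1 - (-0.430191)(-0.3232) - (-0.331038)(-0.192) = 0.79740285
  phi_33 = 0.2966118 / 0.79740285 = 0.372.
Therefore phi_{33} = 0.3720.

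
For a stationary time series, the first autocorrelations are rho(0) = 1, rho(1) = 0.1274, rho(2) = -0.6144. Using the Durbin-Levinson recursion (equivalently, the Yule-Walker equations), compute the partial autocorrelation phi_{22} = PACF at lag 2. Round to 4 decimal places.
\phi_{22} = -0.6410

The PACF at lag k is phi_{kk}, the last component of the solution
to the Yule-Walker system G_k phi = r_k where
  (G_k)_{ij} = rho(|i - j|), (r_k)_i = rho(i), i,j = 1..k.
Equivalently, Durbin-Levinson gives phi_{kk} iteratively:
  phi_{11} = rho(1)
  phi_{kk} = [rho(k) - sum_{j=1..k-1} phi_{k-1,j} rho(k-j)]
            / [1 - sum_{j=1..k-1} phi_{k-1,j} rho(j)],
  phi_{k,j} = phi_{k-1,j} - phi_{kk} phi_{k-1,k-j},  j = 1..k-1.
Step k = 1:
  phi_11 = rho(1) = 0.1274.
Step k = 2:
  phi_22 = [rho(2) - phi_11 rho(1)] / [1 - phi_11 rho(1)] = [-0.6144 - (0.1274)(0.1274)] / [1 - (0.1274)(0.1274)]
         = -0.63063076 / 0.98376924 = -0.641.
Therefore phi_{22} = -0.6410.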